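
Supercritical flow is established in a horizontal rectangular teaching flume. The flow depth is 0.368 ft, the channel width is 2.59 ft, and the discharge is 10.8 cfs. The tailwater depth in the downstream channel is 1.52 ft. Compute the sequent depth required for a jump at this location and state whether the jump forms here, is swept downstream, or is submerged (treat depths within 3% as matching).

y₂ = 1.54 ft; the jump forms here

q = Q/b = 10.8/2.59 = 4.17 ft²/s; V₁ = q/y₁ = 11.3 ft/s. Fr₁ = V₁/√(g·y₁) = 3.29.
Bélanger equation: y₂/y₁ = ½[√(1 + 8Fr₁²) − 1] = ½[√87.68 − 1] = 4.18.
y₂ = 4.18 × 0.368 = 1.54 ft.
Tailwater y_tw = 1.52 ft: y_tw ≈ y₂, so the jump forms here.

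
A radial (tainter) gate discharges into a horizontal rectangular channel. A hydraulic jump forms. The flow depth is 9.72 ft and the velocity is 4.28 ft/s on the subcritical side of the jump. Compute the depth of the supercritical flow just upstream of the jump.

y₁ = 1.03 ft

Fr₂ = V₂/√(g·y₂) = 4.28/√(32.2×9.72) = 0.242.
The Bélanger relation is symmetric: y₁/y₂ = ½[√(1 + 8Fr₂²) − 1] = ½[√1.468 − 1] = 0.106.
y₁ = 0.106 × 9.72 = 1.03 ft.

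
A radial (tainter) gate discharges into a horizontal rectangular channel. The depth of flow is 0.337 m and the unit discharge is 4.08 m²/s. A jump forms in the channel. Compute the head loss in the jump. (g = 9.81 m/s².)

V₁ = q/y₁ = 4.08/0.337 = 12.1 m/s. Fr₁ = V₁/√(g·y₁) = 12.1/√(9.81×0.337) = 6.66.
Conjugate-depth relation: y₂/y₁ = ½[√(1 + 8Fr₁²) − 1] = ½[√355.7 − 1] = 8.93.
y₂ = 8.93 × 0.337 = 3.01 m.
Head loss: ΔE = (y₂ − y₁)³/(4y₁y₂) = (3.01 − 0.337)³/(4×0.337×3.01) = 19.1/4.06 = 4.70 m.

ΔE = 4.70 m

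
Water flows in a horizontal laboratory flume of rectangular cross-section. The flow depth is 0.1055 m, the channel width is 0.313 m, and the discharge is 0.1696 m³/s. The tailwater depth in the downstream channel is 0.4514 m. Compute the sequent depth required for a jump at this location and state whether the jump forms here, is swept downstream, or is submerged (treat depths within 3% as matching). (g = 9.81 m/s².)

q = Q/b = 0.1696/0.313 = 0.5419 m²/s; V₁ = q/y₁ = 5.136 m/s. Fr₁ = V₁/√(g·y₁) = 5.049.
From the momentum equation for a rectangular channel, y₂/y₁ = ½[√(1 + 8Fr₁²) − 1] = ½[√204.90 − 1] = 6.657.
y₂ = 6.657 × 0.1055 = 0.7023 m.
Tailwater y_tw = 0.4514 m: y_tw < y₂, so the jump is swept downstream.

y₂ = 0.7023 m; the jump is swept downstream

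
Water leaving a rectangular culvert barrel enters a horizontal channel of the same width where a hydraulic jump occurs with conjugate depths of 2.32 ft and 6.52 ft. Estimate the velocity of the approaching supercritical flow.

V₁ = 20.0 ft/s

For a rectangular channel the momentum equation gives q² = ½·g·y₁·y₂·(y₁ + y₂) = ½×32.2×2.32×6.52×8.84 = 2153.
q = √2153 = 46.4 ft²/s.
V₁ = q/y₁ = 46.4/2.32 = 20.0 ft/s.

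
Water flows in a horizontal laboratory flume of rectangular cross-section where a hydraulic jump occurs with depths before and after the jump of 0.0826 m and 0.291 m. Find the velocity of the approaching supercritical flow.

V₁ = 2.54 m/s

For a rectangular channel the momentum equation gives q² = ½·g·y₁·y₂·(y₁ + y₂) = ½×9.81×0.0826×0.291×0.374 = 0.0440.
q = √0.0440 = 0.210 m²/s.
V₁ = q/y₁ = 0.210/0.0826 = 2.54 m/s.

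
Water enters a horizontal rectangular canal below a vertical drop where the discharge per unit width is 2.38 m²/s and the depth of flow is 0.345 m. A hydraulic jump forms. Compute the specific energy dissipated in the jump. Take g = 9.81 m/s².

V₁ = q/y₁ = 2.38/0.345 = 6.90 m/s. Fr₁ = V₁/√(g·y₁) = 6.90/√(9.81×0.345) = 3.75.
By Bélanger, y₂/y₁ = ½[√(1 + 8Fr₁²) − 1] = ½[√113.5 − 1] = 4.83.
y₂ = 4.83 × 0.345 = 1.67 m.
V₂ = q/y₂ = 2.38/1.67 = 1.43 m/s. E₁ = y₁ + V₁²/2g = 2.77 m; E₂ = y₂ + V₂²/2g = 1.77 m. ΔE = E₁ − E₂ = 1.00 m.

ΔE = 1.00 m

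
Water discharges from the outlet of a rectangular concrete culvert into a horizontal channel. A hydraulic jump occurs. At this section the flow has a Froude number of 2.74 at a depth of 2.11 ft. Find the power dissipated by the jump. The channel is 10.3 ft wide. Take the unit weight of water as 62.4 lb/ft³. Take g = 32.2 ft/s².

Fr₁ = 2.74 (given).
Sequent-depth ratio: y₂/y₁ = ½[√(1 + 8Fr₁²) − 1] = ½[√61.06 − 1] = 3.41.
y₂ = 3.41 × 2.11 = 7.19 ft.
Head loss: ΔE = (y₂ − y₁)³/(4y₁y₂) = (7.19 − 2.11)³/(4×2.11×7.19) = 131/60.7 = 2.16 ft.
V₁ = Fr₁·√(g·y₁) = 2.74×√(32.2×2.11) = 22.6 ft/s; q = V₁·y₁ = 47.7 ft²/s. Q = q·b = 47.7 × 10.3 = 491 cfs. P = γ·Q·ΔE/550 = 62.4 × 491 × 2.16 / 550 = 120 hp.

P = 120 hp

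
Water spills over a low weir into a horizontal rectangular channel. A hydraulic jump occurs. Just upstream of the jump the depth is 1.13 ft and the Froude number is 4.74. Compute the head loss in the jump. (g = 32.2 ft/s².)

Fr₁ = 4.74 (given).
Bélanger equation: y₂/y₁ = ½[√(1 + 8Fr₁²) − 1] = ½[√180.7 − 1] = 6.22.
y₂ = 6.22 × 1.13 = 7.03 ft.
V₁ = Fr₁·√(g·y₁) = 4.74×√(32.2×1.13) = 28.6 ft/s; q = V₁·y₁ = 32.3 ft²/s. V₂ = q/y₂ = 32.3/7.03 = 4.60 ft/s. E₁ = y₁ + V₁²/2g = 13.8 ft; E₂ = y₂ + V₂²/2g = 7.36 ft. ΔE = E₁ − E₂ = 6.47 ft.

ΔE = 6.47 ft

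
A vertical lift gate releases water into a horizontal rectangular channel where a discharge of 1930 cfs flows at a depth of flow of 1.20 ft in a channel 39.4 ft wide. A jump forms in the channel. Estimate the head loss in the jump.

ΔE = 16.2 ft

q = Q/b = 1930/39.4 = 49.0 ft²/s; V₁ = q/y₁ = 40.8 ft/s. Fr₁ = V₁/√(g·y₁) = 6.57.
Conjugate-depth relation: y₂/y₁ = ½[√(1 + 8Fr₁²) − 1] = ½[√346.0 − 1] = 8.80.
y₂ = 8.80 × 1.20 = 10.6 ft.
Head loss: ΔE = (y₂ − y₁)³/(4y₁y₂) = (10.6 − 1.20)³/(4×1.20×10.6) = 820/50.7 = 16.2 ft.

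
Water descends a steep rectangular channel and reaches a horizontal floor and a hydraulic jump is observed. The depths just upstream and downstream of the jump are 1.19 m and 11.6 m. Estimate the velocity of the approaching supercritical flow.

For a rectangular channel the momentum equation gives q² = ½·g·y₁·y₂·(y₁ + y₂) = ½×9.81×1.19×11.6×12.8 = 866.
q = √866 = 29.4 m²/s.
V₁ = q/y₁ = 29.4/1.19 = 24.7 m/s.

V₁ = 24.7 m/s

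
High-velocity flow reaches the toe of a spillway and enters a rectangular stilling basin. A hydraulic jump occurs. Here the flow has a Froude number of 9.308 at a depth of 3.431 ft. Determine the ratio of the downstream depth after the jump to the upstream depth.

Fr₁ = 9.308 (given).
By Bélanger, y₂/y₁ = ½[√(1 + 8Fr₁²) − 1] = ½[√694.11 − 1] = 12.67.

y₂/y₁ = 12.67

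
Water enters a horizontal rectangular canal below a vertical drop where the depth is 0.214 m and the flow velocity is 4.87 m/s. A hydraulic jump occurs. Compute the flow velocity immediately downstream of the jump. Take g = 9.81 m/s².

Fr₁ = V₁/√(g·y₁) = 4.87/√(9.81×0.214) = 3.36.
By Bélanger, y₂/y₁ = ½[√(1 + 8Fr₁²) − 1] = ½[√91.38 − 1] = 4.28.
y₂ = 4.28 × 0.214 = 0.916 m.
q = V₁·y₁ = 4.87 × 0.214 = 1.04 m²/s.
V₂ = q/y₂ = 1.04/0.916 = 1.14 m/s.

V₂ = 1.14 m/s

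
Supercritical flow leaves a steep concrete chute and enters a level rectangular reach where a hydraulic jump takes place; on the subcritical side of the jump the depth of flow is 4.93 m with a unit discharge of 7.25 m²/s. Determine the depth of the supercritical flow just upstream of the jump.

V₂ = q/y₂ = 7.25/4.93 = 1.47 m/s; Fr₂ = V₂/√(g·y₂) = 0.211.
From the momentum equation (using Fr₂), y₁/y₂ = ½[√(1 + 8Fr₂²) − 1] = ½[√1.358 − 1] = 0.0826.
y₁ = 0.0826 × 4.93 = 0.407 m.

y₁ = 0.407 m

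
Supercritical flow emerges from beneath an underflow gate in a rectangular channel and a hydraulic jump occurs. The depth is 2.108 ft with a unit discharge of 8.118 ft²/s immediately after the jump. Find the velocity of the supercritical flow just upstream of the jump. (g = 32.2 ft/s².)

V₂ = q/y₂ = 8.118/2.108 = 3.851 ft/s; Fr₂ = V₂/√(g·y₂) = 0.4674.
Applying the sequent-depth relation in reverse, y₁/y₂ = ½[√(1 + 8Fr₂²) − 1] = ½[√2.7479 − 1] = 0.3288.
y₁ = 0.3288 × 2.108 = 0.6932 ft.
V₁ = q/y₁ = 8.118/0.6932 = 11.71 ft/s.

V₁ = 11.71 ft/s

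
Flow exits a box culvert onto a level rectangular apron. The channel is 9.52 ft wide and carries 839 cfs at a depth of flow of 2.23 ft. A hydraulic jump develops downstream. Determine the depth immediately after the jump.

q = Q/b = 839/9.52 = 88.1 ft²/s; V₁ = q/y₁ = 39.5 ft/s. Fr₁ = V₁/√(g·y₁) = 4.66.
Conjugate-depth relation: y₂/y₁ = ½[√(1 + 8Fr₁²) − 1] = ½[√175.0 − 1] = 6.11.
y₂ = 6.11 × 2.23 = 13.6 ft.

y₂ = 13.6 ft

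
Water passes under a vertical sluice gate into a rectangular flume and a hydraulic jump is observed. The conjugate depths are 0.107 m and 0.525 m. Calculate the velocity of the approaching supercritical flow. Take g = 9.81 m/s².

V₁ = 3.90 m/s

For a rectangular channel the momentum equation gives q² = ½·g·y₁·y₂·(y₁ + y₂) = ½×9.81×0.107×0.525×0.632 = 0.174.
q = √0.174 = 0.417 m²/s.
V₁ = q/y₁ = 0.417/0.107 = 3.90 m/s.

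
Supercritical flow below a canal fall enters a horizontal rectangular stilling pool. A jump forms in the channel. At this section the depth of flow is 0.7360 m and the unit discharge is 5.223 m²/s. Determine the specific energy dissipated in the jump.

V₁ = q/y₁ = 5.223/0.7360 = 7.096 m/s. Fr₁ = V₁/√(g·y₁) = 7.096/√(9.81×0.7360) = 2.641.
Sequent-depth ratio: y₂/y₁ = ½[√(1 + 8Fr₁²) − 1] = ½[√56.799 − 1] = 3.268.
y₂ = 3.268 × 0.7360 = 2.405 m.
Head loss: ΔE = (y₂ − y₁)³/(4y₁y₂) = (2.405 − 0.7360)³/(4×0.7360×2.405) = 4.653/7.082 = 0.6570 m.

ΔE = 0.6570 m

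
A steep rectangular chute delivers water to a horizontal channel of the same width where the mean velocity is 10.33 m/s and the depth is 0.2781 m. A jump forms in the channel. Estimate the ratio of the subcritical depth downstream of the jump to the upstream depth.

y₂/y₁ = 8.359

Fr₁ = V₁/√(g·y₁) = 10.33/√(9.81×0.2781) = 6.254.
From the momentum equation for a rectangular channel, y₂/y₁ = ½[√(1 + 8Fr₁²) − 1] = ½[√313.91 − 1] = 8.359.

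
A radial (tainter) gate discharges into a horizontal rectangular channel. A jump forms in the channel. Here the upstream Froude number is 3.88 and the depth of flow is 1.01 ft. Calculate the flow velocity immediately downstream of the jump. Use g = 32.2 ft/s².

V₂ = 4.42 ft/s

Fr₁ = 3.88 (given).
Sequent-depth ratio: y₂/y₁ = ½[√(1 + 8Fr₁²) − 1] = ½[√121.4 − 1] = 5.01.
y₂ = 5.01 × 1.01 = 5.06 ft.
V₁ = Fr₁·√(g·y₁) = 3.88×√(32.2×1.01) = 22.1 ft/s; q = V₁·y₁ = 22.3 ft²/s.
V₂ = q/y₂ = 22.3/5.06 = 4.42 ft/s.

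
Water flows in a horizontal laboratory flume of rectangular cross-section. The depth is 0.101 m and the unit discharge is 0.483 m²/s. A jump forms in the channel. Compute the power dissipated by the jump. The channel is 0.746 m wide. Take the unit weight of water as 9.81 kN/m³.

P = 2.12 kW

V₁ = q/y₁ = 0.483/0.101 = 4.78 m/s. Fr₁ = V₁/√(g·y₁) = 4.78/√(9.81×0.101) = 4.80.
Bélanger equation: y₂/y₁ = ½[√(1 + 8Fr₁²) − 1] = ½[√185.7 − 1] = 6.31.
y₂ = 6.31 × 0.101 = 0.638 m.
V₂ = q/y₂ = 0.483/0.638 = 0.758 m/s. E₁ = y₁ + V₁²/2g = 1.27 m; E₂ = y₂ + V₂²/2g = 0.667 m. ΔE = E₁ − E₂ = 0.600 m.
Q = q·b = 0.483 × 0.746 = 0.360 m³/s. P = γ·Q·ΔE = 9.81 × 0.360 × 0.600 = 2.12 kW.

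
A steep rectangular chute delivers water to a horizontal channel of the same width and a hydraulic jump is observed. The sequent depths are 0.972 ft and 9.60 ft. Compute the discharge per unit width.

For a rectangular channel the momentum equation gives q² = ½·g·y₁·y₂·(y₁ + y₂) = ½×32.2×0.972×9.60×10.6 = 1588.
q = √1588 = 39.9 ft²/s.

q = 39.9 ft²/s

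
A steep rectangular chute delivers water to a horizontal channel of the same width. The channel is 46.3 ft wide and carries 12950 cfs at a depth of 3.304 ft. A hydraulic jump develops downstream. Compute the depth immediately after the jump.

q = Q/b = 12950/46.3 = 279.7 ft²/s; V₁ = q/y₁ = 84.65 ft/s. Fr₁ = V₁/√(g·y₁) = 8.207.
From the momentum equation for a rectangular channel, y₂/y₁ = ½[√(1 + 8Fr₁²) − 1] = ½[√539.88 − 1] = 11.12.
y₂ = 11.12 × 3.304 = 36.73 ft.

y₂ = 36.73 ft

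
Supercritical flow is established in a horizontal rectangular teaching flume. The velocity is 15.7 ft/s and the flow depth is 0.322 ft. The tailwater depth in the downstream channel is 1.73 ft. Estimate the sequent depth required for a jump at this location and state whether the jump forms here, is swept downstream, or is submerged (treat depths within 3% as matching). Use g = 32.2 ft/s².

y₂ = 2.07 ft; the jump is swept downstream

Fr₁ = V₁/√(g·y₁) = 15.7/√(32.2×0.322) = 4.88.
By Bélanger, y₂/y₁ = ½[√(1 + 8Fr₁²) − 1] = ½[√191.2 − 1] = 6.41.
y₂ = 6.41 × 0.322 = 2.07 ft.
Tailwater y_tw = 1.73 ft: y_tw < y₂, so the jump is swept downstream.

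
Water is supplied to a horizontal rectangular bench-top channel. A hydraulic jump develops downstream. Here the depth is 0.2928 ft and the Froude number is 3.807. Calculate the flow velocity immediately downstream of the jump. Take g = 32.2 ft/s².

V₂ = 2.382 ft/s

Fr₁ = 3.807 (given).
Conjugate-depth relation: y₂/y₁ = ½[√(1 + 8Fr₁²) − 1] = ½[√116.95 − 1] = 4.907.
y₂ = 4.907 × 0.2928 = 1.437 ft.
V₁ = Fr₁·√(g·y₁) = 3.807×√(32.2×0.2928) = 11.69 ft/s; q = V₁·y₁ = 3.423 ft²/s.
V₂ = q/y₂ = 3.423/1.437 = 2.382 ft/s.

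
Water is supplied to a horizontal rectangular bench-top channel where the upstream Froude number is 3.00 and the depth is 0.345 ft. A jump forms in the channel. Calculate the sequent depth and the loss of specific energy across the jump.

Fr₁ = 3.00 (given).
From the momentum equation for a rectangular channel, y₂/y₁ = ½[√(1 + 8Fr₁²) − 1] = ½[√73.00 − 1] = 3.77.
y₂ = 3.77 × 0.345 = 1.30 ft.
Head loss: ΔE = (y₂ − y₁)³/(4y₁y₂) = (1.30 − 0.345)³/(4×0.345×1.30) = 0.875/1.80 = 0.487 ft.

y₂ = 1.30 ft; ΔE = 0.487 ft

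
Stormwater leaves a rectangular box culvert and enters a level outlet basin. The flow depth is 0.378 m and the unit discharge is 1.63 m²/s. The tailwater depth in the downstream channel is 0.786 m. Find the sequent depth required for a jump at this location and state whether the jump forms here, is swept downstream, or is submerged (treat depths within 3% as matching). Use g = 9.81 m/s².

y₂ = 1.02 m; the jump is swept downstream

V₁ = q/y₁ = 1.63/0.378 = 4.31 m/s. Fr₁ = V₁/√(g·y₁) = 4.31/√(9.81×0.378) = 2.24.
Sequent-depth ratio: y₂/y₁ = ½[√(1 + 8Fr₁²) − 1] = ½[√41.12 − 1] = 2.71.
y₂ = 2.71 × 0.378 = 1.02 m.
Tailwater y_tw = 0.786 m: y_tw < y₂, so the jump is swept downstream.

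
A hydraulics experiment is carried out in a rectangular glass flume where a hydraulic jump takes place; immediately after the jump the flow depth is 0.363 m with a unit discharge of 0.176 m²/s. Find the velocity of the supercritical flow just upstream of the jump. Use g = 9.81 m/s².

V₁ = 4.11 m/s

V₂ = q/y₂ = 0.176/0.363 = 0.485 m/s; Fr₂ = V₂/√(g·y₂) = 0.257.
From the momentum equation (using Fr₂), y₁/y₂ = ½[√(1 + 8Fr₂²) − 1] = ½[√1.528 − 1] = 0.118.
y₁ = 0.118 × 0.363 = 0.0429 m.
V₁ = q/y₁ = 0.176/0.0429 = 4.11 m/s.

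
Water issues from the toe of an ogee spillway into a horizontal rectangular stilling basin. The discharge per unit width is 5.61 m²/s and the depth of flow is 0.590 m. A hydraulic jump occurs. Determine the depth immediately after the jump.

y₂ = 3.02 m

V₁ = q/y₁ = 5.61/0.590 = 9.51 m/s. Fr₁ = V₁/√(g·y₁) = 9.51/√(9.81×0.590) = 3.95.
Bélanger equation: y₂/y₁ = ½[√(1 + 8Fr₁²) − 1] = ½[√126.0 − 1] = 5.11.
y₂ = 5.11 × 0.590 = 3.02 m.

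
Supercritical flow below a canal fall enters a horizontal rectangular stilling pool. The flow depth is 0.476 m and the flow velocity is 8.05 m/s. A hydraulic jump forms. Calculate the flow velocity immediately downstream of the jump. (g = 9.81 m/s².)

Fr₁ = V₁/√(g·y₁) = 8.05/√(9.81×0.476) = 3.73.
Bélanger equation: y₂/y₁ = ½[√(1 + 8Fr₁²) − 1] = ½[√112.0 − 1] = 4.79.
y₂ = 4.79 × 0.476 = 2.28 m.
q = V₁·y₁ = 8.05 × 0.476 = 3.83 m²/s.
V₂ = q/y₂ = 3.83/2.28 = 1.68 m/s.

V₂ = 1.68 m/s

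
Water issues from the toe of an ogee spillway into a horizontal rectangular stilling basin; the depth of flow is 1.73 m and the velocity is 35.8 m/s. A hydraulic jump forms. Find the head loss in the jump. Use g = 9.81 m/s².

ΔE = 46.2 m

Fr₁ = V₁/√(g·y₁) = 35.8/√(9.81×1.73) = 8.69.
Conjugate-depth relation: y₂/y₁ = ½[√(1 + 8Fr₁²) − 1] = ½[√605.1 − 1] = 11.8.
y₂ = 11.8 × 1.73 = 20.4 m.
Head loss: ΔE = (y₂ − y₁)³/(4y₁y₂) = (20.4 − 1.73)³/(4×1.73×20.4) = 6522/141 = 46.2 m.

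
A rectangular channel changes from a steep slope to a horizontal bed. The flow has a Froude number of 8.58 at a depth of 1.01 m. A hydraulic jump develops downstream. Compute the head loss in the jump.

ΔE = 26.2 m

Fr₁ = 8.58 (given).
By Bélanger, y₂/y₁ = ½[√(1 + 8Fr₁²) − 1] = ½[√589.9 − 1] = 11.6.
y₂ = 11.6 × 1.01 = 11.8 m.
Head loss: ΔE = (y₂ − y₁)³/(4y₁y₂) = (11.8 − 1.01)³/(4×1.01×11.8) = 1243/47.5 = 26.2 m.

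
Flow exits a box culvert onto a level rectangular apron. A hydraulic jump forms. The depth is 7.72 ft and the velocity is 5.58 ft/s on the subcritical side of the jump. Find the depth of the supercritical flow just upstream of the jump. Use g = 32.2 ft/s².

y₁ = 1.60 ft

Fr₂ = V₂/√(g·y₂) = 5.58/√(32.2×7.72) = 0.354.
Since the conjugate-depth ratio holds either way, y₁/y₂ = ½[√(1 + 8Fr₂²) − 1] = ½[√2.002 − 1] = 0.207.
y₁ = 0.207 × 7.72 = 1.60 ft.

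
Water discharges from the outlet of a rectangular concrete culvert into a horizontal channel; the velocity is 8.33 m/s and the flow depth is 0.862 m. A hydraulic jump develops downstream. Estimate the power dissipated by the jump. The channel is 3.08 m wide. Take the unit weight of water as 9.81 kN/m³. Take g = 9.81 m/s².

P = 225 kW

Fr₁ = V₁/√(g·y₁) = 8.33/√(9.81×0.862) = 2.86.
Conjugate-depth relation: y₂/y₁ = ½[√(1 + 8Fr₁²) − 1] = ½[√66.65 − 1] = 3.58.
y₂ = 3.58 × 0.862 = 3.09 m.
Head loss: ΔE = (y₂ − y₁)³/(4y₁y₂) = (3.09 − 0.862)³/(4×0.862×3.09) = 11.0/10.6 = 1.04 m.
q = V₁·y₁ = 8.33 × 0.862 = 7.18 m²/s. Q = q·b = 7.18 × 3.08 = 22.1 m³/s. P = γ·Q·ΔE = 9.81 × 22.1 × 1.04 = 225 kW.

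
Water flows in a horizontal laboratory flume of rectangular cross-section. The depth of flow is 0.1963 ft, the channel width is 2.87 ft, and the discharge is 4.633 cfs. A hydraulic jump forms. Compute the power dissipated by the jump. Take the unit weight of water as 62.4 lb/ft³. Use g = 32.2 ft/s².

q = Q/b = 4.633/2.87 = 1.614 ft²/s; V₁ = q/y₁ = 8.224 ft/s. Fr₁ = V₁/√(g·y₁) = 3.271.
From the momentum equation for a rectangular channel, y₂/y₁ = ½[√(1 + 8Fr₁²) − 1] = ½[√86.592 − 1] = 4.153.
y₂ = 4.153 × 0.1963 = 0.8152 ft.
V₂ = q/y₂ = 1.614/0.8152 = 1.980 ft/s. E₁ = y₁ + V₁²/2g = 1.246 ft; E₂ = y₂ + V₂²/2g = 0.8761 ft. ΔE = E₁ − E₂ = 0.3703 ft.
P = γ·Q·ΔE/550 = 62.4 × 4.633 × 0.3703 / 550 = 0.1947 hp.

P = 0.1947 hp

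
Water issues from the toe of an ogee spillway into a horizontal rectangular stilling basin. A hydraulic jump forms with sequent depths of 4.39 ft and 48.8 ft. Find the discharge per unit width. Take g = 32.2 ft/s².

For a rectangular channel the momentum equation gives q² = ½·g·y₁·y₂·(y₁ + y₂) = ½×32.2×4.39×48.8×53.2 = 183460.
q = √183460 = 428 ft²/s.

q = 428 ft²/s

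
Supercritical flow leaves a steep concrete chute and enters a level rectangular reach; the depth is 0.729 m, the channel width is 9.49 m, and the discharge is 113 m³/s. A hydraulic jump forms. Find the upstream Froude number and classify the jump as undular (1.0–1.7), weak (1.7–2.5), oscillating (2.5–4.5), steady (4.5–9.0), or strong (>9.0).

q = Q/b = 113/9.49 = 11.9 m²/s; V₁ = q/y₁ = 16.3 m/s. Fr₁ = V₁/√(g·y₁) = 6.11.
Fr₁ = 6.11 lies in the steady range.

Fr₁ = 6.11; steady jump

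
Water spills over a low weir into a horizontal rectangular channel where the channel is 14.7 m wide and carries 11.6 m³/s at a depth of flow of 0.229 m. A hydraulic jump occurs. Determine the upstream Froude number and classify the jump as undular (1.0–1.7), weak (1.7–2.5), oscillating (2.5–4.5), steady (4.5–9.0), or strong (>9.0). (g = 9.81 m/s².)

q = Q/b = 11.6/14.7 = 0.789 m²/s; V₁ = q/y₁ = 3.45 m/s. Fr₁ = V₁/√(g·y₁) = 2.30.
Fr₁ = 2.30 lies in the weak range.

Fr₁ = 2.30; weak jump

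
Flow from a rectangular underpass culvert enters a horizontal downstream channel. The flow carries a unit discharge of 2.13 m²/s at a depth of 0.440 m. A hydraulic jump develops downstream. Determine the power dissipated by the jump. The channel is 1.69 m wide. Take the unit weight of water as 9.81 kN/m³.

V₁ = q/y₁ = 2.13/0.440 = 4.84 m/s. Fr₁ = V₁/√(g·y₁) = 4.84/√(9.81×0.440) = 2.33.
Bélanger equation: y₂/y₁ = ½[√(1 + 8Fr₁²) − 1] = ½[√44.43 − 1] = 2.83.
y₂ = 2.83 × 0.440 = 1.25 m.
Head loss: ΔE = (y₂ − y₁)³/(4y₁y₂) = (1.25 − 0.440)³/(4×0.440×1.25) = 0.525/2.19 = 0.239 m.
Q = q·b = 2.13 × 1.69 = 3.60 m³/s. P = γ·Q·ΔE = 9.81 × 3.60 × 0.239 = 8.44 kW.

P = 8.44 kW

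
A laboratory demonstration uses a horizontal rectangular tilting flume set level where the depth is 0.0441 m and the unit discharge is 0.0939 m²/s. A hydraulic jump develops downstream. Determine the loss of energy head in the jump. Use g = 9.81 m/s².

V₁ = q/y₁ = 0.0939/0.0441 = 2.13 m/s. Fr₁ = V₁/√(g·y₁) = 2.13/√(9.81×0.0441) = 3.24.
From the momentum equation for a rectangular channel, y₂/y₁ = ½[√(1 + 8Fr₁²) − 1] = ½[√84.84 − 1] = 4.11.
y₂ = 4.11 × 0.0441 = 0.181 m.
V₂ = q/y₂ = 0.0939/0.181 = 0.519 m/s. E₁ = y₁ + V₁²/2g = 0.275 m; E₂ = y₂ + V₂²/2g = 0.195 m. ΔE = E₁ − E₂ = 0.0804 m.

ΔE = 0.0804 m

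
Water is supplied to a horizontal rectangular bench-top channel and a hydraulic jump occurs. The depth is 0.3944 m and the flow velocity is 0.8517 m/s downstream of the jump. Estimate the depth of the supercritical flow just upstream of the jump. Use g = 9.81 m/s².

Fr₂ = V₂/√(g·y₂) = 0.8517/√(9.81×0.3944) = 0.4330.
Applying the sequent-depth relation in reverse, y₁/y₂ = ½[√(1 + 8Fr₂²) − 1] = ½[√2.4999 − 1] = 0.2906.
y₁ = 0.2906 × 0.3944 = 0.1146 m.

y₁ = 0.1146 m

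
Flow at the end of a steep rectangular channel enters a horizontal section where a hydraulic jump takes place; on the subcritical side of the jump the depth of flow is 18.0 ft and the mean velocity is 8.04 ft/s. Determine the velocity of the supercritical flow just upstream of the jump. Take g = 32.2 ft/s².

Fr₂ = V₂/√(g·y₂) = 8.04/√(32.2×18.0) = 0.334.
Applying the sequent-depth relation in reverse, y₁/y₂ = ½[√(1 + 8Fr₂²) − 1] = ½[√1.892 − 1] = 0.188.
y₁ = 0.188 × 18.0 = 3.38 ft.
V₁ = q/y₁ = 145/3.38 = 42.8 ft/s.

V₁ = 42.8 ft/s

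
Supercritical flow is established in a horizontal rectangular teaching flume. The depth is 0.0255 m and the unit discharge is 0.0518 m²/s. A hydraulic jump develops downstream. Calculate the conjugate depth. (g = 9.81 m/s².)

y₂ = 0.134 m

V₁ = q/y₁ = 0.0518/0.0255 = 2.03 m/s. Fr₁ = V₁/√(g·y₁) = 2.03/√(9.81×0.0255) = 4.06.
Bélanger equation: y₂/y₁ = ½[√(1 + 8Fr₁²) − 1] = ½[√133.0 − 1] = 5.27.
y₂ = 5.27 × 0.0255 = 0.134 m.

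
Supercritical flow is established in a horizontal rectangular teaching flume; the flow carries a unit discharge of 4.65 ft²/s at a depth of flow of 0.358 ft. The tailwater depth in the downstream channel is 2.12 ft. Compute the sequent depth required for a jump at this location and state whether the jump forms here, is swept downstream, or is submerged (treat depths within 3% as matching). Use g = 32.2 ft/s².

y₂ = 1.77 ft; the jump is submerged

V₁ = q/y₁ = 4.65/0.358 = 13.0 ft/s. Fr₁ = V₁/√(g·y₁) = 13.0/√(32.2×0.358) = 3.83.
Sequent-depth ratio: y₂/y₁ = ½[√(1 + 8Fr₁²) − 1] = ½[√118.1 − 1] = 4.93.
y₂ = 4.93 × 0.358 = 1.77 ft.
Tailwater y_tw = 2.12 ft: y_tw > y₂, so the jump is submerged.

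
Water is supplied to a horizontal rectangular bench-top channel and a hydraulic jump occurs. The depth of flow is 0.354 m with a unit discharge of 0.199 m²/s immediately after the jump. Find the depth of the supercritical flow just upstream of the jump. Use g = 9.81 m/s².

y₁ = 0.0557 m

V₂ = q/y₂ = 0.199/0.354 = 0.562 m/s; Fr₂ = V₂/√(g·y₂) = 0.302.
The Bélanger relation is symmetric: y₁/y₂ = ½[√(1 + 8Fr₂²) − 1] = ½[√1.728 − 1] = 0.157.
y₁ = 0.157 × 0.354 = 0.0557 m.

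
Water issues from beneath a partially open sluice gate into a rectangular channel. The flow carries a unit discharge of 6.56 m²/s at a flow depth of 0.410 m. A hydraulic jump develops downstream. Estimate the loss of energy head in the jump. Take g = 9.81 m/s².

ΔE = 8.92 m

V₁ = q/y₁ = 6.56/0.410 = 16.0 m/s. Fr₁ = V₁/√(g·y₁) = 16.0/√(9.81×0.410) = 7.98.
Sequent-depth ratio: y₂/y₁ = ½[√(1 + 8Fr₁²) − 1] = ½[√510.2 − 1] = 10.8.
y₂ = 10.8 × 0.410 = 4.43 m.
Head loss: ΔE = (y₂ − y₁)³/(4y₁y₂) = (4.43 − 0.410)³/(4×0.410×4.43) = 64.7/7.26 = 8.92 m.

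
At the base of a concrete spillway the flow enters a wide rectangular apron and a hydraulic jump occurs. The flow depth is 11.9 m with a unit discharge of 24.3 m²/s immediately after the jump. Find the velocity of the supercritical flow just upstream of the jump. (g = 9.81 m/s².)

V₁ = 30.5 m/s

V₂ = q/y₂ = 24.3/11.9 = 2.04 m/s; Fr₂ = V₂/√(g·y₂) = 0.189.
From the momentum equation (using Fr₂), y₁/y₂ = ½[√(1 + 8Fr₂²) − 1] = ½[√1.286 − 1] = 0.0670.
y₁ = 0.0670 × 11.9 = 0.797 m.
V₁ = q/y₁ = 24.3/0.797 = 30.5 m/s.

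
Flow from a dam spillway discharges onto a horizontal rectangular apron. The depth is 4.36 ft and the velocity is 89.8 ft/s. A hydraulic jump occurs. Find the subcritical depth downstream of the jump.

y₂ = 44.6 ft

Fr₁ = V₁/√(g·y₁) = 89.8/√(32.2×4.36) = 7.58.
Bélanger equation: y₂/y₁ = ½[√(1 + 8Fr₁²) − 1] = ½[√460.5 − 1] = 10.2.
y₂ = 10.2 × 4.36 = 44.6 ft.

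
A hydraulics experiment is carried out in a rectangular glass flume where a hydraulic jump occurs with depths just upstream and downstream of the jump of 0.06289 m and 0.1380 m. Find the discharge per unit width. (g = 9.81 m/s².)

For a rectangular channel the momentum equation gives q² = ½·g·y₁·y₂·(y₁ + y₂) = ½×9.81×0.06289×0.1380×0.2009 = 0.008552.
q = √0.008552 = 0.09248 m²/s.

q = 0.09248 m²/s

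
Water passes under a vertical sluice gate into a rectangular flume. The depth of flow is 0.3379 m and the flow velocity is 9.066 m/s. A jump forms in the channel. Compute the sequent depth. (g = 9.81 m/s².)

Fr₁ = V₁/√(g·y₁) = 9.066/√(9.81×0.3379) = 4.980.
From the momentum equation for a rectangular channel, y₂/y₁ = ½[√(1 + 8Fr₁²) − 1] = ½[√199.36 − 1] = 6.560.
y₂ = 6.560 × 0.3379 = 2.217 m.

y₂ = 2.217 m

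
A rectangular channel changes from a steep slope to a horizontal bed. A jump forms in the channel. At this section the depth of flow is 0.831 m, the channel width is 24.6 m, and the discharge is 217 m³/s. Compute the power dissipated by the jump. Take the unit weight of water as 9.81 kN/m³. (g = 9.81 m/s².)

q = Q/b = 217/24.6 = 8.82 m²/s; V₁ = q/y₁ = 10.6 m/s. Fr₁ = V₁/√(g·y₁) = 3.72.
Sequent-depth ratio: y₂/y₁ = ½[√(1 + 8Fr₁²) − 1] = ½[√111.6 − 1] = 4.78.
y₂ = 4.78 × 0.831 = 3.97 m.
V₂ = q/y₂ = 8.82/3.97 = 2.22 m/s. E₁ = y₁ + V₁²/2g = 6.57 m; E₂ = y₂ + V₂²/2g = 4.22 m. ΔE = E₁ − E₂ = 2.35 m.
P = γ·Q·ΔE = 9.81 × 217 × 2.35 = 5002 kW.

P = 5002 kW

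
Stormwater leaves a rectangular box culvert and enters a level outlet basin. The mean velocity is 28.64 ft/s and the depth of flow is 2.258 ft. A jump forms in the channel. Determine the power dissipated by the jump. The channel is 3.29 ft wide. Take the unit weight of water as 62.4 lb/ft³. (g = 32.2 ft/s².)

Fr₁ = V₁/√(g·y₁) = 28.64/√(32.2×2.258) = 3.359.
Conjugate-depth relation: y₂/y₁ = ½[√(1 + 8Fr₁²) − 1] = ½[√91.252 − 1] = 4.276.
y₂ = 4.276 × 2.258 = 9.656 ft.
q = V₁·y₁ = 28.64 × 2.258 = 64.67 ft²/s. V₂ = q/y₂ = 64.67/9.656 = 6.697 ft/s. E₁ = y₁ + V₁²/2g = 14.99 ft; E₂ = y₂ + V₂²/2g = 10.35 ft. ΔE = E₁ − E₂ = 4.642 ft.
Q = q·b = 64.67 × 3.29 = 212.8 cfs. P = γ·Q·ΔE/550 = 62.4 × 212.8 × 4.642 / 550 = 112.1 hp.

P = 112.1 hp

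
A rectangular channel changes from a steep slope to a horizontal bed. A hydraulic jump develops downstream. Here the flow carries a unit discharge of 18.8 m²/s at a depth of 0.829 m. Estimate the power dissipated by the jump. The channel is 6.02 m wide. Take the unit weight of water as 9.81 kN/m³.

V₁ = q/y₁ = 18.8/0.829 = 22.7 m/s. Fr₁ = V₁/√(g·y₁) = 22.7/√(9.81×0.829) = 7.95.
Conjugate-depth relation: y₂/y₁ = ½[√(1 + 8Fr₁²) − 1] = ½[√506.9 − 1] = 10.8.
y₂ = 10.8 × 0.829 = 8.92 m.
Head loss: ΔE = (y₂ − y₁)³/(4y₁y₂) = (8.92 − 0.829)³/(4×0.829×8.92) = 529/29.6 = 17.9 m.
Q = q·b = 18.8 × 6.02 = 113 m³/s. P = γ·Q·ΔE = 9.81 × 113 × 17.9 = 19870 kW.

P = 19870 kW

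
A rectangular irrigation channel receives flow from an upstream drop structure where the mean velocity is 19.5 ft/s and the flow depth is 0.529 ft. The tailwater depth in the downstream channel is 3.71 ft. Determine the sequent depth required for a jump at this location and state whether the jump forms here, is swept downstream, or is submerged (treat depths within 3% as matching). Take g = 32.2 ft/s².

Fr₁ = V₁/√(g·y₁) = 19.5/√(32.2×0.529) = 4.72.
Sequent-depth ratio: y₂/y₁ = ½[√(1 + 8Fr₁²) − 1] = ½[√179.6 − 1] = 6.20.
y₂ = 6.20 × 0.529 = 3.28 ft.
Tailwater y_tw = 3.71 ft: y_tw > y₂, so the jump is submerged.

y₂ = 3.28 ft; the jump is submerged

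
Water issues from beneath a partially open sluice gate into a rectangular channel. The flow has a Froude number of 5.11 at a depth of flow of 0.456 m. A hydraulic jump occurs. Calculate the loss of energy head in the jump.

Fr₁ = 5.11 (given).
Sequent-depth ratio: y₂/y₁ = ½[√(1 + 8Fr₁²) − 1] = ½[√209.9 − 1] = 6.74.
y₂ = 6.74 × 0.456 = 3.08 m.
Head loss: ΔE = (y₂ − y₁)³/(4y₁y₂) = (3.08 − 0.456)³/(4×0.456×3.08) = 18.0/5.61 = 3.20 m.

ΔE = 3.20 m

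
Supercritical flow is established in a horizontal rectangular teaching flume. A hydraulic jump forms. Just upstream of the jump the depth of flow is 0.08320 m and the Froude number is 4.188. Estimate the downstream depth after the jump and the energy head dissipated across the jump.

y₂ = 0.4529 m; ΔE = 0.3353 m

Fr₁ = 4.188 (given).
Sequent-depth ratio: y₂/y₁ = ½[√(1 + 8Fr₁²) − 1] = ½[√141.31 − 1] = 5.444.
y₂ = 5.444 × 0.08320 = 0.4529 m.
V₁ = Fr₁·√(g·y₁) = 4.188×√(9.81×0.08320) = 3.784 m/s; q = V₁·y₁ = 0.3148 m²/s. V₂ = q/y₂ = 0.3148/0.4529 = 0.6950 m/s. E₁ = y₁ + V₁²/2g = 0.8128 m; E₂ = y₂ + V₂²/2g = 0.4775 m. ΔE = E₁ − E₂ = 0.3353 m.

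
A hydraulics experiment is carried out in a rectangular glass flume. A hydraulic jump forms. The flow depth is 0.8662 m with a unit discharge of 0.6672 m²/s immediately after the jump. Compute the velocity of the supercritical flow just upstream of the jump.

V₁ = 6.201 m/s

V₂ = q/y₂ = 0.6672/0.8662 = 0.7703 m/s; Fr₂ = V₂/√(g·y₂) = 0.2642.
From the momentum equation (using Fr₂), y₁/y₂ = ½[√(1 + 8Fr₂²) − 1] = ½[√1.5586 − 1] = 0.1242.
y₁ = 0.1242 × 0.8662 = 0.1076 m.
V₁ = q/y₁ = 0.6672/0.1076 = 6.201 m/s.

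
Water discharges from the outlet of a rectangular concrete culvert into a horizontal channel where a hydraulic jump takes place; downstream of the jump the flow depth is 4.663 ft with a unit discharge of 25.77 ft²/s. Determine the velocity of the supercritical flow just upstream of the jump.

V₁ = 17.80 ft/s

V₂ = q/y₂ = 25.77/4.663 = 5.526 ft/s; Fr₂ = V₂/√(g·y₂) = 0.4510.
Applying the sequent-depth relation in reverse, y₁/y₂ = ½[√(1 + 8Fr₂²) − 1] = ½[√2.6273 − 1] = 0.3104.
y₁ = 0.3104 × 4.663 = 1.448 ft.
V₁ = q/y₁ = 25.77/1.448 = 17.80 ft/s.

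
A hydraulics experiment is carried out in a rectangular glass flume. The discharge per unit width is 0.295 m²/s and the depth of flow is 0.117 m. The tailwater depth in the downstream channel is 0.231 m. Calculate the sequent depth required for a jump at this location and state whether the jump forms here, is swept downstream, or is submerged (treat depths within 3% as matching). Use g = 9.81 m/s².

y₂ = 0.335 m; the jump is swept downstream

V₁ = q/y₁ = 0.295/0.117 = 2.52 m/s. Fr₁ = V₁/√(g·y₁) = 2.52/√(9.81×0.117) = 2.35.
From the momentum equation for a rectangular channel, y₂/y₁ = ½[√(1 + 8Fr₁²) − 1] = ½[√45.31 − 1] = 2.87.
y₂ = 2.87 × 0.117 = 0.335 m.
Tailwater y_tw = 0.231 m: y_tw < y₂, so the jump is swept downstream.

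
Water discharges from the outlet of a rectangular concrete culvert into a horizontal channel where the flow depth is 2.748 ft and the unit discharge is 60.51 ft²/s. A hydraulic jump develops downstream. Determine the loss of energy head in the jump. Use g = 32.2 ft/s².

V₁ = q/y₁ = 60.51/2.748 = 22.02 ft/s. Fr₁ = V₁/√(g·y₁) = 22.02/√(32.2×2.748) = 2.341.
Conjugate-depth relation: y₂/y₁ = ½[√(1 + 8Fr₁²) − 1] = ½[√44.837 − 1] = 2.848.
y₂ = 2.848 × 2.748 = 7.826 ft.
Head loss: ΔE = (y₂ − y₁)³/(4y₁y₂) = (7.826 − 2.748)³/(4×2.748×7.826) = 131.0/86.03 = 1.522 ft.

ΔE = 1.522 ft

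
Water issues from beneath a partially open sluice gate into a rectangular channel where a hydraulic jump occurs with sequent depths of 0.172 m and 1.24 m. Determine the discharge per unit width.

For a rectangular channel the momentum equation gives q² = ½·g·y₁·y₂·(y₁ + y₂) = ½×9.81×0.172×1.24×1.41 = 1.48.
q = √1.48 = 1.22 m²/s.

q = 1.22 m²/s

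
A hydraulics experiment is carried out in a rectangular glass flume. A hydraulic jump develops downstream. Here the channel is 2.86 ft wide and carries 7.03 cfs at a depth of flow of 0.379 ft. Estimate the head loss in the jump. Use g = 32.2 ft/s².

ΔE = 0.0703 ft

q = Q/b = 7.03/2.86 = 2.46 ft²/s; V₁ = q/y₁ = 6.49 ft/s. Fr₁ = V₁/√(g·y₁) = 1.86.
Conjugate-depth relation: y₂/y₁ = ½[√(1 + 8Fr₁²) − 1] = ½[√28.57 − 1] = 2.17.
y₂ = 2.17 × 0.379 = 0.823 ft.
V₂ = q/y₂ = 2.46/0.823 = 2.99 ft/s. E₁ = y₁ + V₁²/2g = 1.03 ft; E₂ = y₂ + V₂²/2g = 0.962 ft. ΔE = E₁ − E₂ = 0.0703 ft.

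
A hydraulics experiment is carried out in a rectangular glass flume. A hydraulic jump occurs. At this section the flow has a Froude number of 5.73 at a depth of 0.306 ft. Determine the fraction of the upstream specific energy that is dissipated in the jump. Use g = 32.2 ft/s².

ΔE/E₁ = 0.546 (54.6%)

Fr₁ = 5.73 (given).
Conjugate-depth relation: y₂/y₁ = ½[√(1 + 8Fr₁²) − 1] = ½[√263.7 − 1] = 7.62.
y₂ = 7.62 × 0.306 = 2.33 ft.
E₁ = y₁(1 + Fr₁²/2) = 0.306×(1 + 5.73²/2) = 5.33 ft. ΔE = (y₂ − y₁)³/(4y₁y₂) = 2.91 ft. ΔE/E₁ = 2.91/5.33 = 0.546.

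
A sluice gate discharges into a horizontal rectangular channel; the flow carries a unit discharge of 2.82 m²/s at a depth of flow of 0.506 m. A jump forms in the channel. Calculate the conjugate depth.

y₂ = 1.55 m

V₁ = q/y₁ = 2.82/0.506 = 5.57 m/s. Fr₁ = V₁/√(g·y₁) = 5.57/√(9.81×0.506) = 2.50.
Conjugate-depth relation: y₂/y₁ = ½[√(1 + 8Fr₁²) − 1] = ½[√51.06 − 1] = 3.07.
y₂ = 3.07 × 0.506 = 1.55 m.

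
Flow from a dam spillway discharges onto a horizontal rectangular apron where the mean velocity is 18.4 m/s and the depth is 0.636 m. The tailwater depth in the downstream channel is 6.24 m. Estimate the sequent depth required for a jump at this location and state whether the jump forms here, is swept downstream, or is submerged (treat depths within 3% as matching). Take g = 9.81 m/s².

y₂ = 6.32 m; the jump forms here

Fr₁ = V₁/√(g·y₁) = 18.4/√(9.81×0.636) = 7.37.
Conjugate-depth relation: y₂/y₁ = ½[√(1 + 8Fr₁²) − 1] = ½[√435.1 − 1] = 9.93.
y₂ = 9.93 × 0.636 = 6.32 m.
Tailwater y_tw = 6.24 m: y_tw ≈ y₂, so the jump forms here.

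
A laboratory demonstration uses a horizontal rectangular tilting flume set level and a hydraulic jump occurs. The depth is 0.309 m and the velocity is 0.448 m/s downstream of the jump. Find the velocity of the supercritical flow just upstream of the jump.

V₁ = 3.78 m/s

Fr₂ = V₂/√(g·y₂) = 0.448/√(9.81×0.309) = 0.257.
From the momentum equation (using Fr₂), y₁/y₂ = ½[√(1 + 8Fr₂²) − 1] = ½[√1.530 − 1] = 0.118.
y₁ = 0.118 × 0.309 = 0.0366 m.
V₁ = q/y₁ = 0.138/0.0366 = 3.78 m/s.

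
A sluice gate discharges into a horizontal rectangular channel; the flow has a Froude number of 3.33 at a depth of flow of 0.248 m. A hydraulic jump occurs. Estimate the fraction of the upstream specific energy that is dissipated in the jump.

Fr₁ = 3.33 (given).
Conjugate-depth relation: y₂/y₁ = ½[√(1 + 8Fr₁²) − 1] = ½[√89.71 − 1] = 4.24.
y₂ = 4.24 × 0.248 = 1.05 m.
E₁ = y₁(1 + Fr₁²/2) = 0.248×(1 + 3.33²/2) = 1.62 m. ΔE = (y₂ − y₁)³/(4y₁y₂) = 0.496 m. ΔE/E₁ = 0.496/1.62 = 0.306.

ΔE/E₁ = 0.306 (30.6%)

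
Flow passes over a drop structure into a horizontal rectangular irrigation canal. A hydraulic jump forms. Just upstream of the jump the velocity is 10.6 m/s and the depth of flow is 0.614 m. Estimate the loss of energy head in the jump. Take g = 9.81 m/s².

Fr₁ = V₁/√(g·y₁) = 10.6/√(9.81×0.614) = 4.32.
Sequent-depth ratio: y₂/y₁ = ½[√(1 + 8Fr₁²) − 1] = ½[√150.2 − 1] = 5.63.
y₂ = 5.63 × 0.614 = 3.46 m.
q = V₁·y₁ = 10.6 × 0.614 = 6.51 m²/s. V₂ = q/y₂ = 6.51/3.46 = 1.88 m/s. E₁ = y₁ + V₁²/2g = 6.34 m; E₂ = y₂ + V₂²/2g = 3.64 m. ΔE = E₁ − E₂ = 2.70 m.

ΔE = 2.70 m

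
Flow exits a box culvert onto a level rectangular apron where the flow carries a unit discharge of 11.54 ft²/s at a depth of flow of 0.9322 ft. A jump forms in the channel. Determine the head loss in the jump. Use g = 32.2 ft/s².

ΔE = 0.4446 ft

V₁ = q/y₁ = 11.54/0.9322 = 12.38 ft/s. Fr₁ = V₁/√(g·y₁) = 12.38/√(32.2×0.9322) = 2.260.
By Bélanger, y₂/y₁ = ½[√(1 + 8Fr₁²) − 1] = ½[√41.843 − 1] = 2.734.
y₂ = 2.734 × 0.9322 = 2.549 ft.
V₂ = q/y₂ = 11.54/2.549 = 4.527 ft/s. E₁ = y₁ + V₁²/2g = 3.312 ft; E₂ = y₂ + V₂²/2g = 2.867 ft. ΔE = E₁ − E₂ = 0.4446 ft.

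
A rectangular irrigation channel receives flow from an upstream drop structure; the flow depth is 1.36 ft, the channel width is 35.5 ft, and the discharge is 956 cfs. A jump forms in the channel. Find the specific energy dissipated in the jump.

q = Q/b = 956/35.5 = 26.9 ft²/s; V₁ = q/y₁ = 19.8 ft/s. Fr₁ = V₁/√(g·y₁) = 2.99.
Conjugate-depth relation: y₂/y₁ = ½[√(1 + 8Fr₁²) − 1] = ½[√72.63 − 1] = 3.76.
y₂ = 3.76 × 1.36 = 5.12 ft.
Head loss: ΔE = (y₂ − y₁)³/(4y₁y₂) = (5.12 − 1.36)³/(4×1.36×5.12) = 52.9/27.8 = 1.90 ft.

ΔE = 1.90 ft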